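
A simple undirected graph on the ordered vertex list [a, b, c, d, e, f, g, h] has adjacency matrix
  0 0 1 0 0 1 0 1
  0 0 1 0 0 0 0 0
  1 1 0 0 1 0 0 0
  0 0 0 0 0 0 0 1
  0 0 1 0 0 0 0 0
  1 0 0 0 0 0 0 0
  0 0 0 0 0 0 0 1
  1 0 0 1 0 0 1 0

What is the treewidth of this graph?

1

A width-1 tree decomposition is:
Bags: B1 = {g, h}  B2 = {a, h}  B3 = {a, f}  B4 = {d, h}  B5 = {a, c}  B6 = {c, e}  B7 = {b, c}
Tree: B1–B2, B2–B3, B1–B4, B2–B5, B5–B6, B6–B7
The largest bag has 2 vertices, giving width 1; this decomposition certifies tw(G) ≤ 1. Any graph with an edge has treewidth ≥ 1, and G has the edge h–g. Combining the bounds, tw(G) = 1.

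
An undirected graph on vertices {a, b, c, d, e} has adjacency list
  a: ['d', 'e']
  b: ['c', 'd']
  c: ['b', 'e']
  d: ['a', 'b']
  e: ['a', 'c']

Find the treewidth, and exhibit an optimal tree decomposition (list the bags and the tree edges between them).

Every bag has size at most 3, so the width is 3 − 1 = 2 and tw(G) ≤ 2. For the lower bound, G contains the cycle d–a–e–c–b–d, so G is not a forest; only forests have treewidth ≤ 1, hence tw(G) ≥ 2. Therefore the treewidth is 2.

Treewidth 2.
Bags: B1 = {a, d, e}  B2 = {c, d, e}  B3 = {b, c, d}
Tree: B1–B2, B2–B3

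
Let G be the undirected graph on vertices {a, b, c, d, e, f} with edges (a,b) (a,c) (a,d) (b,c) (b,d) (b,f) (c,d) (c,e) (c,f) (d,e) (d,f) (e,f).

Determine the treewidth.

3

A width-3 tree decomposition is:
Bags: B1 = {a, b, c, d}  B2 = {b, c, d, f}  B3 = {c, d, e, f}
Tree: B1–B2, B2–B3
Every bag has size at most 4, so the width is 4 − 1 = 3 and tw(G) ≤ 3. On the other hand G contains the 4-clique {c, d, e, f}. A clique must lie in a single bag of any decomposition, so no decomposition can have width below 3. The upper and lower bounds meet at 3, so that is the treewidth.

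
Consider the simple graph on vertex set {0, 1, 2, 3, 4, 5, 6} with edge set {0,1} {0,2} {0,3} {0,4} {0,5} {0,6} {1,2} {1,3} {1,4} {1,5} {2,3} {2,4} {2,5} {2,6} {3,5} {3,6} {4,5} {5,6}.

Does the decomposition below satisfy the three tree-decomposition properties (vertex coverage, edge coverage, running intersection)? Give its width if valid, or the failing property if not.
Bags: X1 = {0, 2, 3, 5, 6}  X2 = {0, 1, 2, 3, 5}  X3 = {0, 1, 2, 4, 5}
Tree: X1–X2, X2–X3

Every vertex of G appears in some bag (union = {0, 1, 2, 3, 4, 5, 6}); every edge is covered by a bag; and for each vertex v the set of bags containing v is connected in the bag tree. The decomposition is therefore valid. The largest bag has 5 vertices, so the width is 4.

Yes; width 4.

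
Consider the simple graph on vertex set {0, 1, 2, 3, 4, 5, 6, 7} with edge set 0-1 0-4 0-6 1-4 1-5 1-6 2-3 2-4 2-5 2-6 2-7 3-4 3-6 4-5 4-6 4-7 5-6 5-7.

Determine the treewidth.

3

A width-3 tree decomposition is:
Bags: B1 = {1, 4, 5, 6}  B2 = {2, 4, 5, 6}  B3 = {2, 4, 5, 7}  B4 = {2, 3, 4, 6}  B5 = {0, 1, 4, 6}
Tree: B1–B2, B2–B3, B2–B4, B1–B5
The largest bag has 4 vertices, giving width 3; this decomposition certifies tw(G) ≤ 3. Conversely, {0, 1, 4, 6} is a clique of size 4, and the vertices of any clique must share a bag in every tree decomposition; so some bag has ≥ 4 vertices and tw(G) ≥ 3. Hence tw(G) = 3 exactly.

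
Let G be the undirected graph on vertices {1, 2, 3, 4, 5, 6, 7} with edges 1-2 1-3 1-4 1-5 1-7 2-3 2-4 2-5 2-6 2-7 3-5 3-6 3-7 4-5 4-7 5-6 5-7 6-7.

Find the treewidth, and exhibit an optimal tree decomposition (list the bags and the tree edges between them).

Treewidth 4.
One optimal decomposition is:
Bags: B1 = {1, 2, 3, 5, 7}  B2 = {1, 2, 4, 5, 7}  B3 = {2, 3, 5, 6, 7}
Tree: B1–B2, B1–B3

Every bag has size at most 5, so the width is 5 − 1 = 4 and tw(G) ≤ 4. Conversely, {1, 2, 3, 5, 7} is a clique of size 5, and the vertices of any clique must share a bag in every tree decomposition; so some bag has ≥ 5 vertices and tw(G) ≥ 4. Combining the bounds, tw(G) = 4.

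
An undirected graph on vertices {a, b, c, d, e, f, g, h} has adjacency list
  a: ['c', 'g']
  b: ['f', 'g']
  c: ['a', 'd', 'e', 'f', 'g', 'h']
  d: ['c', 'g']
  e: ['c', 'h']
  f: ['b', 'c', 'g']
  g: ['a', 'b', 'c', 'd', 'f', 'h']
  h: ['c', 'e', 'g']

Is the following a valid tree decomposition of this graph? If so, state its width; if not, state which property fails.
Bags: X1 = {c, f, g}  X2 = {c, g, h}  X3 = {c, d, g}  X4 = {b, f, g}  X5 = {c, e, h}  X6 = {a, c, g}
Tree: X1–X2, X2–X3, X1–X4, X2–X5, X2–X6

Vertex coverage: the bags together contain {a, b, c, d, e, f, g, h}, the full vertex set. Edge coverage: each edge of G has both endpoints in at least one bag. Running intersection: for every vertex, the bags containing it form a connected subtree. All three properties hold, so this is a valid tree decomposition of width max|bag| − 1 = 2, and hence tw(G) ≤ 2.

Yes; width 2.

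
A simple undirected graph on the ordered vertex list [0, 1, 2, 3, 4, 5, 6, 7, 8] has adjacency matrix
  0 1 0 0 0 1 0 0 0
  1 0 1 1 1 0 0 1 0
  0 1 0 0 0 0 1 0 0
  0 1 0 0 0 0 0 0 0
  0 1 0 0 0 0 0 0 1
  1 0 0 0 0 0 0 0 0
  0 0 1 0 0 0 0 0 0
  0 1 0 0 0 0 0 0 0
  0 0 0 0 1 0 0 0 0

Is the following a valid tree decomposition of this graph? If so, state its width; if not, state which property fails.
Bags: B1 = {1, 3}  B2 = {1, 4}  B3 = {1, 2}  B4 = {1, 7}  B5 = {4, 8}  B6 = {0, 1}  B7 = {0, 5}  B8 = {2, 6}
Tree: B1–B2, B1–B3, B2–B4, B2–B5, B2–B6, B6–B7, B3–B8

Checking the three conditions: (i) the bags cover all of {0, 1, 2, 3, 4, 5, 6, 7, 8}; (ii) for each edge, some bag contains both endpoints; (iii) the bags containing any fixed vertex form a subtree. All hold, so the decomposition is valid with width 2 − 1 = 1.

Yes; width 1.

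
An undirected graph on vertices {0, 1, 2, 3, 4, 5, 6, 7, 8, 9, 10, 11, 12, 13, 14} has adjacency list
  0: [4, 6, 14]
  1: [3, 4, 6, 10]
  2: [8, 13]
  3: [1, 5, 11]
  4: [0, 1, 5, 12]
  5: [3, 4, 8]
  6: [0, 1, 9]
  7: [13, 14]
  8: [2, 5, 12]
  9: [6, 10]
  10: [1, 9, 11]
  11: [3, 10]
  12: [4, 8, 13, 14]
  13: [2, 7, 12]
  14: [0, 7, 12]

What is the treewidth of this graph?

A width-3 tree decomposition is:
Bags: B1 = {6, 9, 10, 11}  B2 = {1, 6, 10, 11}  B3 = {1, 3, 6, 11}  B4 = {0, 1, 3, 6}  B5 = {0, 1, 3, 4}  B6 = {0, 3, 4, 5}  B7 = {0, 4, 5, 14}  B8 = {4, 5, 12, 14}  B9 = {5, 8, 12, 14}  B10 = {7, 8, 12, 14}  B11 = {7, 8, 12, 13}  B12 = {2, 7, 8, 13}
Tree: B1–B2, B2–B3, B3–B4, B4–B5, B5–B6, B6–B7, B7–B8, B8–B9, B9–B10, B10–B11, B11–B12
The largest bag has 4 vertices, giving width 3; this decomposition certifies tw(G) ≤ 3. For the lower bound: the 4 vertex sets {9,10,11}, {6}, {1}, {0,3,4,5} are disjoint, each induces a connected subgraph, and every pair is joined by at least one edge of G. Contracting each set to a single vertex therefore yields K_{4} as a minor, and since treewidth is minor-monotone, tw(G) ≥ tw(K_{4}) = 3. Hence tw(G) = 3 exactly.

3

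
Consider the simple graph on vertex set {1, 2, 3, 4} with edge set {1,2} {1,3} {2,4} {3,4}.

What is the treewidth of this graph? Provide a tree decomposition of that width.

Treewidth 2.
Bags: B1 = {2, 3, 4}  B2 = {1, 2, 3}
Tree: B1–B2

Every bag has size at most 3, so the width is 3 − 1 = 2 and tw(G) ≤ 2. Since 2–4–3–1–2 is a cycle in G, G is not acyclic. Forests are exactly the graphs of treewidth ≤ 1, so tw(G) ≥ 2. Combining the bounds, tw(G) = 2.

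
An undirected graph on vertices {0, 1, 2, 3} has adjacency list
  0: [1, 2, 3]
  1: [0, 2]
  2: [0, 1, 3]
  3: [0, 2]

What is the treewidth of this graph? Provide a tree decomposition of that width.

Treewidth 2.
One optimal decomposition is:
Bags: B1 = {0, 1, 2}  B2 = {0, 2, 3}
Tree: B1–B2

Each bag holds 3 vertices, so the decomposition has width 2, which upper-bounds the treewidth. Conversely, {0, 1, 2} is a clique of size 3, and the vertices of any clique must share a bag in every tree decomposition; so some bag has ≥ 3 vertices and tw(G) ≥ 2. Therefore the treewidth is 2.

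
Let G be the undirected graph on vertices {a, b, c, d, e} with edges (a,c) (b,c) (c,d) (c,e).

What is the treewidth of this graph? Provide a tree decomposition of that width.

Each bag holds 2 vertices, so the decomposition has width 1, which upper-bounds the treewidth. Any graph with an edge has treewidth ≥ 1, and G has the edge e–c. Hence tw(G) = 1 exactly.

Treewidth 1.
Bags: B1 = {c, e}  B2 = {a, c}  B3 = {b, c}  B4 = {c, d}
Tree: B1–B2, B2–B3, B1–B4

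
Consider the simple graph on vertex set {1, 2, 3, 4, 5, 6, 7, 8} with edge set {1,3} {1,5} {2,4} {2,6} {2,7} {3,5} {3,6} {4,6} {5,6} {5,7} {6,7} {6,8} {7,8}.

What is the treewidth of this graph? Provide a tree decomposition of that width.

Treewidth 2.
One such decomposition:
Bags: B1 = {2, 6, 7}  B2 = {6, 7, 8}  B3 = {5, 6, 7}  B4 = {3, 5, 6}  B5 = {2, 4, 6}  B6 = {1, 3, 5}
Tree: B1–B2, B2–B3, B3–B4, B1–B5, B4–B6

The largest bag has 3 vertices, giving width 2; this decomposition certifies tw(G) ≤ 2. Conversely, {1, 3, 5} is a clique of size 3, and the vertices of any clique must share a bag in every tree decomposition; so some bag has ≥ 3 vertices and tw(G) ≥ 2. Therefore the treewidth is 2.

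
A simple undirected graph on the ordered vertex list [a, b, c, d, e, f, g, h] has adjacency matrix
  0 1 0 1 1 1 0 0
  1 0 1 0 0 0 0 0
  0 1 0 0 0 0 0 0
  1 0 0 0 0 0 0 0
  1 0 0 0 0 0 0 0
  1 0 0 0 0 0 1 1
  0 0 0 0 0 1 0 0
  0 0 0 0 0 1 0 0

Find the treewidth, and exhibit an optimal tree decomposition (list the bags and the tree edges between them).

Treewidth 1.
One optimal decomposition is:
Bags: B1 = {a, d}  B2 = {a, b}  B3 = {a, e}  B4 = {b, c}  B5 = {a, f}  B6 = {f, h}  B7 = {f, g}
Tree: B1–B2, B1–B3, B2–B4, B1–B5, B5–B6, B6–B7

Every bag has size at most 2, so the width is 2 − 1 = 1 and tw(G) ≤ 1. Since G has at least one edge (e.g. a–d), it is not an edgeless graph, so tw(G) ≥ 1. Therefore the treewidth is 1.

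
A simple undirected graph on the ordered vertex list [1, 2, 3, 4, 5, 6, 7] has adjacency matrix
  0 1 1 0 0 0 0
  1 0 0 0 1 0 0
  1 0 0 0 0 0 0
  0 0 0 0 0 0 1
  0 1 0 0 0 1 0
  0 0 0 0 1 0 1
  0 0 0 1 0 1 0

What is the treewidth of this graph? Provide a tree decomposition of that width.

Treewidth 1.
One such decomposition:
Bags: B1 = {1, 3}  B2 = {1, 2}  B3 = {2, 5}  B4 = {5, 6}  B5 = {6, 7}  B6 = {4, 7}
Tree: B1–B2, B2–B3, B3–B4, B4–B5, B5–B6

The largest bag has 2 vertices, giving width 1; this decomposition certifies tw(G) ≤ 1. Any graph with an edge has treewidth ≥ 1, and G has the edge 3–1. Combining the bounds, tw(G) = 1.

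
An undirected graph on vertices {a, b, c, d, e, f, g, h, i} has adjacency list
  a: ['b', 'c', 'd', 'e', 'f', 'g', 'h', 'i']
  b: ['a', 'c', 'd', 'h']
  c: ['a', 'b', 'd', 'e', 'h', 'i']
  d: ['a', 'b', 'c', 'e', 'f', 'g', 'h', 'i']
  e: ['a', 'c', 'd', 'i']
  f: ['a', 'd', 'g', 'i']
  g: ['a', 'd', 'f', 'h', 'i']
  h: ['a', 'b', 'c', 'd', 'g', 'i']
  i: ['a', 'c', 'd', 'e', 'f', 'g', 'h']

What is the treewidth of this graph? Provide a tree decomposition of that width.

Treewidth 4.
One optimal decomposition is:
Bags: B1 = {a, c, d, h, i}  B2 = {a, d, g, h, i}  B3 = {a, d, f, g, i}  B4 = {a, b, c, d, h}  B5 = {a, c, d, e, i}
Tree: B1–B2, B2–B3, B1–B4, B1–B5

Every bag has size at most 5, so the width is 5 − 1 = 4 and tw(G) ≤ 4. Conversely, {a, b, c, d, h} is a clique of size 5, and the vertices of any clique must share a bag in every tree decomposition; so some bag has ≥ 5 vertices and tw(G) ≥ 4. Hence tw(G) = 4 exactly.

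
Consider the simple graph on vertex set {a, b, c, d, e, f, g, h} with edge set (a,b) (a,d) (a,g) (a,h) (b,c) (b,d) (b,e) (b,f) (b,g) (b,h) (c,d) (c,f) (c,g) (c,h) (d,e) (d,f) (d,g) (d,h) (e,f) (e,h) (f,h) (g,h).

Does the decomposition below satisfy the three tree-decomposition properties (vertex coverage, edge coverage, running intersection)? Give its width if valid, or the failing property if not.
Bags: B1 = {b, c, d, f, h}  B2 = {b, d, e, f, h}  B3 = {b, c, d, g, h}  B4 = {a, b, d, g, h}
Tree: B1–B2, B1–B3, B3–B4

Yes; width 4.

Every vertex of G appears in some bag (union = {a, b, c, d, e, f, g, h}); every edge is covered by a bag; and for each vertex v the set of bags containing v is connected in the bag tree. The decomposition is therefore valid. The largest bag has 5 vertices, so the width is 4.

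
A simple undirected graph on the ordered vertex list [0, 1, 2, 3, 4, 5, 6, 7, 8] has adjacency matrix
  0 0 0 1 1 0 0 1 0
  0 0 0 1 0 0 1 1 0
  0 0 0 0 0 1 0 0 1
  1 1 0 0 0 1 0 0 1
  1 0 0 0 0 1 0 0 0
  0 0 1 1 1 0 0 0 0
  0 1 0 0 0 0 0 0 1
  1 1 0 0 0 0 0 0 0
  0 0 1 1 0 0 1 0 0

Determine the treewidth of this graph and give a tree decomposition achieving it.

Treewidth 3.
One such decomposition:
Bags: B1 = {0, 1, 6, 7}  B2 = {0, 1, 3, 6}  B3 = {0, 3, 6, 8}  B4 = {0, 3, 4, 8}  B5 = {3, 4, 5, 8}  B6 = {2, 4, 5, 8}
Tree: B1–B2, B2–B3, B3–B4, B4–B5, B5–B6

Each bag holds 4 vertices, so the decomposition has width 3, which upper-bounds the treewidth. For the lower bound: the 4 vertex sets {1,6,7}, {0}, {3}, {2,4,5,8} are disjoint, each induces a connected subgraph, and every pair is joined by at least one edge of G. Contracting each set to a single vertex therefore yields K_{4} as a minor, and since treewidth is minor-monotone, tw(G) ≥ tw(K_{4}) = 3. Therefore the treewidth is 3.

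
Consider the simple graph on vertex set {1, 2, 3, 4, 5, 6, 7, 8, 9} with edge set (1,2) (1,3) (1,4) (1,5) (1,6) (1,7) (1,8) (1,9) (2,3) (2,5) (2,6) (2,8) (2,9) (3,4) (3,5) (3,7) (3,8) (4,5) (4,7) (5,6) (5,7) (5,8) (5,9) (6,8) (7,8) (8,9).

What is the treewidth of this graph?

4

A width-4 tree decomposition is:
Bags: B1 = {1, 2, 5, 6, 8}  B2 = {1, 2, 3, 5, 8}  B3 = {1, 3, 5, 7, 8}  B4 = {1, 3, 4, 5, 7}  B5 = {1, 2, 5, 8, 9}
Tree: B1–B2, B2–B3, B3–B4, B1–B5
Every bag has size at most 5, so the width is 5 − 1 = 4 and tw(G) ≤ 4. For the lower bound, the 5 vertices {1, 2, 5, 8, 9} are pairwise adjacent, and any tree decomposition puts a clique entirely inside one bag — forcing width ≥ 4. Combining the bounds, tw(G) = 4.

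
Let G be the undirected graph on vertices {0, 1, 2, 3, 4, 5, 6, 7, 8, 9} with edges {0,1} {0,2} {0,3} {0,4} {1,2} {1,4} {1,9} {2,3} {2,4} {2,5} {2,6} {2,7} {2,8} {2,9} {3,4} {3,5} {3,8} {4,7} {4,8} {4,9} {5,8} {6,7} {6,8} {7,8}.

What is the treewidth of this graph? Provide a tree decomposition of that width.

The largest bag has 4 vertices, giving width 3; this decomposition certifies tw(G) ≤ 3. On the other hand G contains the 4-clique {0, 1, 2, 4}. A clique must lie in a single bag of any decomposition, so no decomposition can have width below 3. Therefore the treewidth is 3.

Treewidth 3.
Bags: B1 = {1, 2, 4, 9}  B2 = {0, 1, 2, 4}  B3 = {0, 2, 3, 4}  B4 = {2, 3, 4, 8}  B5 = {2, 4, 7, 8}  B6 = {2, 3, 5, 8}  B7 = {2, 6, 7, 8}
Tree: B1–B2, B2–B3, B3–B4, B4–B5, B4–B6, B5–B7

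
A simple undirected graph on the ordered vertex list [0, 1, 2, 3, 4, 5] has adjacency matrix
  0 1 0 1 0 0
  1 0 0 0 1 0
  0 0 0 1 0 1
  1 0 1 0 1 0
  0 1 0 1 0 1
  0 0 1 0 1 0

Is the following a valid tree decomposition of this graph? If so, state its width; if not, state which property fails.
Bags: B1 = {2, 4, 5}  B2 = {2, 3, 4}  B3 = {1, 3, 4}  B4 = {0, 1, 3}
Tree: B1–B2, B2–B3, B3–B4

Checking the three conditions: (i) the bags cover all of {0, 1, 2, 3, 4, 5}; (ii) for each edge, some bag contains both endpoints; (iii) the bags containing any fixed vertex form a subtree. All hold, so the decomposition is valid with width 3 − 1 = 2.

Yes; width 2.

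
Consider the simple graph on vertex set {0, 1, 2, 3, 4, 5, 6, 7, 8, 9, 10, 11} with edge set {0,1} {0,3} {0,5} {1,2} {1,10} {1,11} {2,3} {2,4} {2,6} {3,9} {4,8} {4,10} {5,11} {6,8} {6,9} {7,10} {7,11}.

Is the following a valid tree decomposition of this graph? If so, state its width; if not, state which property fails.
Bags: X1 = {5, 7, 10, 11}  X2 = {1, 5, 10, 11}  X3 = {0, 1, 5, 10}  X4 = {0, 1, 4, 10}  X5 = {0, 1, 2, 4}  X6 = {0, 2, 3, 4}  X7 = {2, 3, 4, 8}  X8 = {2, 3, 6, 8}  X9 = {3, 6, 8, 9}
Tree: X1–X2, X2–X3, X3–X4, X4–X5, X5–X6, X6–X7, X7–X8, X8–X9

Every vertex of G appears in some bag (union = {0, 1, 2, 3, 4, 5, 6, 7, 8, 9, 10, 11}); every edge is covered by a bag; and for each vertex v the set of bags containing v is connected in the bag tree. The decomposition is therefore valid. The largest bag has 4 vertices, so the width is 3.

Yes; width 3.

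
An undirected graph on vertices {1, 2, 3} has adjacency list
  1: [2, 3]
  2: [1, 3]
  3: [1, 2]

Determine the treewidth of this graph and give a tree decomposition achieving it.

Treewidth 2.
One such decomposition:
Bags: B1 = {1, 2, 3}
Tree: (single bag)

With just one bag of size 3, the width is 3 − 1 = 2, so tw(G) ≤ 2. For the lower bound, the 3 vertices {1, 2, 3} are pairwise adjacent, and any tree decomposition puts a clique entirely inside one bag — forcing width ≥ 2. Combining the bounds, tw(G) = 2.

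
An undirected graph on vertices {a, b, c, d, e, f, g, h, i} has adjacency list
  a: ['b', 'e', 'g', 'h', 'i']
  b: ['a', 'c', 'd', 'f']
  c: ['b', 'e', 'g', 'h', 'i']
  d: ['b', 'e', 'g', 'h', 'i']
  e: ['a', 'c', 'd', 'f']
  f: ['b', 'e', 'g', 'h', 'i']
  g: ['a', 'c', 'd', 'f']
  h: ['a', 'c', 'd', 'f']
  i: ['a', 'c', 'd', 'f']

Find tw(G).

A width-4 tree decomposition is:
Bags: B1 = {a, c, d, f, h}  B2 = {a, c, d, e, f}  B3 = {a, b, c, d, f}  B4 = {a, c, d, f, g}  B5 = {a, c, d, f, i}
Tree: B1–B2, B2–B3, B3–B4, B4–B5
Each bag holds 5 vertices, so the decomposition has width 4, which upper-bounds the treewidth. For the lower bound: the 5 vertex sets {d,h}, {a,e}, {b,c}, {f}, {g} are disjoint, each induces a connected subgraph, and every pair is joined by at least one edge of G. Contracting each set to a single vertex therefore yields K_{5} as a minor, and since treewidth is minor-monotone, tw(G) ≥ tw(K_{5}) = 4. Hence tw(G) = 4 exactly.

4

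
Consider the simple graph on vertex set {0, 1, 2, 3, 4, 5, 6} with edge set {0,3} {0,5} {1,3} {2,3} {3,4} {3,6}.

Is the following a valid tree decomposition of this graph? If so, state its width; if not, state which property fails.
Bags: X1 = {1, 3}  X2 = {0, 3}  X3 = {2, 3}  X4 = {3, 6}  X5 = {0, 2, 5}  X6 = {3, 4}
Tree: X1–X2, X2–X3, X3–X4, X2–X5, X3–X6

A tree decomposition must satisfy three properties: every vertex lies in some bag; for every edge, both endpoints lie together in some bag; and for every vertex, the bags containing it form a connected subtree. Here bags containing vertex 2 are not connected in the tree, so the decomposition is invalid.

No — bags containing vertex 2 are not connected in the tree.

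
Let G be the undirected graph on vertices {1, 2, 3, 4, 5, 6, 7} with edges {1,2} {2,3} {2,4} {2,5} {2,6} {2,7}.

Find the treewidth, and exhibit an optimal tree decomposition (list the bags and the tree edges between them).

Treewidth 1.
Bags: B1 = {2, 6}  B2 = {2, 5}  B3 = {2, 3}  B4 = {1, 2}  B5 = {2, 4}  B6 = {2, 7}
Tree: B1–B2, B2–B3, B2–B4, B3–B5, B4–B6

Each bag holds 2 vertices, so the decomposition has width 1, which upper-bounds the treewidth. Any graph with an edge has treewidth ≥ 1, and G has the edge 6–2. Therefore the treewidth is 1.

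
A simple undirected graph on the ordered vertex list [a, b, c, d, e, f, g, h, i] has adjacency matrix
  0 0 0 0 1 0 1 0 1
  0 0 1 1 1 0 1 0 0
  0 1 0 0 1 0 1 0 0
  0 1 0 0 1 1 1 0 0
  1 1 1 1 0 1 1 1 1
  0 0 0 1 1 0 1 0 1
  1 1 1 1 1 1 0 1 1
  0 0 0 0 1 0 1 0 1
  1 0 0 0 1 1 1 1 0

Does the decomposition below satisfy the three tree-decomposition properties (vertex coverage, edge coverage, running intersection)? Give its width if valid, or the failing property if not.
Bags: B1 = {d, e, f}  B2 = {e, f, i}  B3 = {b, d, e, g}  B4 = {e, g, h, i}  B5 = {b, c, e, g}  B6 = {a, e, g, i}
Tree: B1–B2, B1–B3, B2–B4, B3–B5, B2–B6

A tree decomposition must satisfy three properties: every vertex lies in some bag; for every edge, both endpoints lie together in some bag; and for every vertex, the bags containing it form a connected subtree. Here edge (g,f) lies in no bag, so the decomposition is invalid.

No — edge (g,f) lies in no bag.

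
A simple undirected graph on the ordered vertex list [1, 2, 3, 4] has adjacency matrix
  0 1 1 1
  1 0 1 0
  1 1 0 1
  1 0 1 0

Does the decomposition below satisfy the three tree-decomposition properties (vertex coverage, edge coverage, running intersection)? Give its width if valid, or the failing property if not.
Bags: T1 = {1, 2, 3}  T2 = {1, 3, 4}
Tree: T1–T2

Vertex coverage: the bags together contain {1, 2, 3, 4}, the full vertex set. Edge coverage: each edge of G has both endpoints in at least one bag. Running intersection: for every vertex, the bags containing it form a connected subtree. All three properties hold, so this is a valid tree decomposition of width max|bag| − 1 = 2, and hence tw(G) ≤ 2.

Yes; width 2.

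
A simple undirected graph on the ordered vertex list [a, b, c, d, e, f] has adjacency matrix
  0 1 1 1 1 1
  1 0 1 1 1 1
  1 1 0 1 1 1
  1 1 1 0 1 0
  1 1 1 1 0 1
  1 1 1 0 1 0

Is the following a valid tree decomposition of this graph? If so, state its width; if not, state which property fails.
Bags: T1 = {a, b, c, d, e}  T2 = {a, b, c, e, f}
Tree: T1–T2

Checking the three conditions: (i) the bags cover all of {a, b, c, d, e, f}; (ii) for each edge, some bag contains both endpoints; (iii) the bags containing any fixed vertex form a subtree. All hold, so the decomposition is valid with width 5 − 1 = 4.

Yes; width 4.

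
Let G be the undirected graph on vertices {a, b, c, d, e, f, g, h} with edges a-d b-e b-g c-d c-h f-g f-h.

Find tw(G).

1

A width-1 tree decomposition is:
Bags: B1 = {a, d}  B2 = {c, d}  B3 = {c, h}  B4 = {f, h}  B5 = {f, g}  B6 = {b, g}  B7 = {b, e}
Tree: B1–B2, B2–B3, B3–B4, B4–B5, B5–B6, B6–B7
Each bag holds 2 vertices, so the decomposition has width 1, which upper-bounds the treewidth. G has an edge, so its treewidth is at least 1. Combining the bounds, tw(G) = 1.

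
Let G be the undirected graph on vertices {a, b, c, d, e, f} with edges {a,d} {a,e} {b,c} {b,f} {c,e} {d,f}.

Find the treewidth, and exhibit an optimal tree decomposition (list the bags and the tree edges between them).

Each bag holds 3 vertices, so the decomposition has width 2, which upper-bounds the treewidth. The edges d–f–b–c–e–a–d form a cycle, so G is not a tree and its treewidth is at least 2. The upper and lower bounds meet at 2, so that is the treewidth.

Treewidth 2.
One optimal decomposition is:
Bags: B1 = {b, d, f}  B2 = {b, c, d}  B3 = {c, d, e}  B4 = {a, d, e}
Tree: B1–B2, B2–B3, B3–B4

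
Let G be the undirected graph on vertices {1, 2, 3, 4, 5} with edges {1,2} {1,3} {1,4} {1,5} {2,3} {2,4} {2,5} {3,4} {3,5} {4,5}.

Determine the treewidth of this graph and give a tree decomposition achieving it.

Treewidth 4.
One optimal decomposition is:
Bags: B1 = {1, 2, 3, 4, 5}
Tree: (single bag)

With just one bag of size 5, the width is 5 − 1 = 4, so tw(G) ≤ 4. Conversely, {1, 2, 3, 4, 5} is a clique of size 5, and the vertices of any clique must share a bag in every tree decomposition; so some bag has ≥ 5 vertices and tw(G) ≥ 4. Therefore the treewidth is 4.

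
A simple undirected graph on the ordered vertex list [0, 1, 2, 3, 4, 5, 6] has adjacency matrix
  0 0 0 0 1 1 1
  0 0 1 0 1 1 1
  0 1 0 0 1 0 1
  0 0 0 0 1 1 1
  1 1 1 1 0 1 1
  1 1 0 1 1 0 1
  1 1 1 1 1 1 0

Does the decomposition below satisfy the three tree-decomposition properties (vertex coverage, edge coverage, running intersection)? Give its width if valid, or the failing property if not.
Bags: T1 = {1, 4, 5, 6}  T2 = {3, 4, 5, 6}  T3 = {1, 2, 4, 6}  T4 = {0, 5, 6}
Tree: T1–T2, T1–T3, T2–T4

No — edge (4,0) lies in no bag.

A tree decomposition must satisfy three properties: every vertex lies in some bag; for every edge, both endpoints lie together in some bag; and for every vertex, the bags containing it form a connected subtree. Here edge (4,0) lies in no bag, so the decomposition is invalid.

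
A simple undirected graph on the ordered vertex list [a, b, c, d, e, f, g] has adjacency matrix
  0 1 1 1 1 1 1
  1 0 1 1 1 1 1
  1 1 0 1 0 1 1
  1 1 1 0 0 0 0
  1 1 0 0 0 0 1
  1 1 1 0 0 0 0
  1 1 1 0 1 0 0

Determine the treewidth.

3

A width-3 tree decomposition is:
Bags: B1 = {a, b, c, g}  B2 = {a, b, e, g}  B3 = {a, b, c, f}  B4 = {a, b, c, d}
Tree: B1–B2, B1–B3, B1–B4
The largest bag has 4 vertices, giving width 3; this decomposition certifies tw(G) ≤ 3. For the lower bound, the 4 vertices {a, b, e, g} are pairwise adjacent, and any tree decomposition puts a clique entirely inside one bag — forcing width ≥ 3. Therefore the treewidth is 3.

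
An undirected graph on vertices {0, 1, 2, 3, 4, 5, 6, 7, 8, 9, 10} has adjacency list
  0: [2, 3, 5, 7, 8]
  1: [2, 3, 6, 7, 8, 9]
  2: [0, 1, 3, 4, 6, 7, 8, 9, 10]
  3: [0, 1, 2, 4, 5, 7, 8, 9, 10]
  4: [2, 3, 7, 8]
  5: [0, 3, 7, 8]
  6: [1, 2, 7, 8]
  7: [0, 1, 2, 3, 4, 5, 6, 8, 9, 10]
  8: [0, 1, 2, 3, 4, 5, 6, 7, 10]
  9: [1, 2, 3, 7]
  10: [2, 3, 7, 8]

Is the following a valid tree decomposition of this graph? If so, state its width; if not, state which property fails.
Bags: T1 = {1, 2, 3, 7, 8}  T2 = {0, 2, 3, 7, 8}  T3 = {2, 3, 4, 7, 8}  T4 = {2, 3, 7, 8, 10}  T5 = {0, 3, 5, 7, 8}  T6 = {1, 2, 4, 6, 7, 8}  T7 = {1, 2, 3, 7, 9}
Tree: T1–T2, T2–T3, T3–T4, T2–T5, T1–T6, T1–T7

No — bags containing vertex 4 are not connected in the tree.

A tree decomposition must satisfy three properties: every vertex lies in some bag; for every edge, both endpoints lie together in some bag; and for every vertex, the bags containing it form a connected subtree. Here bags containing vertex 4 are not connected in the tree, so the decomposition is invalid.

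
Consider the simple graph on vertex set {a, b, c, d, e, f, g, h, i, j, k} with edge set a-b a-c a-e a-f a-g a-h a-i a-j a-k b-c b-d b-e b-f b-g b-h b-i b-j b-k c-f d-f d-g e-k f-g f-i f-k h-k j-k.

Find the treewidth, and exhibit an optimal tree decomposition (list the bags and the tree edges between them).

Treewidth 3.
Bags: B1 = {a, b, f, k}  B2 = {a, b, c, f}  B3 = {a, b, h, k}  B4 = {a, b, f, g}  B5 = {a, b, j, k}  B6 = {a, b, f, i}  B7 = {b, d, f, g}  B8 = {a, b, e, k}
Tree: B1–B2, B1–B3, B2–B4, B3–B5, B2–B6, B4–B7, B5–B8

Every bag has size at most 4, so the width is 4 − 1 = 3 and tw(G) ≤ 3. For the lower bound, the 4 vertices {b, d, f, g} are pairwise adjacent, and any tree decomposition puts a clique entirely inside one bag — forcing width ≥ 3. Therefore the treewidth is 3.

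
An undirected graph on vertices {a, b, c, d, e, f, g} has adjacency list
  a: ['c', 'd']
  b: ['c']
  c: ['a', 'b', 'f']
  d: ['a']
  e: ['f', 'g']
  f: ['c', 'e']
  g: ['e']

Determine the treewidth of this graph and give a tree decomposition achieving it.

Treewidth 1.
One optimal decomposition is:
Bags: B1 = {c, f}  B2 = {b, c}  B3 = {a, c}  B4 = {e, f}  B5 = {e, g}  B6 = {a, d}
Tree: B1–B2, B2–B3, B1–B4, B4–B5, B3–B6

Every bag has size at most 2, so the width is 2 − 1 = 1 and tw(G) ≤ 1. Since G has at least one edge (e.g. f–c), it is not an edgeless graph, so tw(G) ≥ 1. Hence tw(G) = 1 exactly.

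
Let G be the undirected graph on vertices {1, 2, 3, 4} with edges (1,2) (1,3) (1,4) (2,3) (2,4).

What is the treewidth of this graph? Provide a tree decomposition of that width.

Each bag holds 3 vertices, so the decomposition has width 2, which upper-bounds the treewidth. For the lower bound, the 3 vertices {1, 2, 3} are pairwise adjacent, and any tree decomposition puts a clique entirely inside one bag — forcing width ≥ 2. Therefore the treewidth is 2.

Treewidth 2.
One such decomposition:
Bags: B1 = {1, 2, 3}  B2 = {1, 2, 4}
Tree: B1–B2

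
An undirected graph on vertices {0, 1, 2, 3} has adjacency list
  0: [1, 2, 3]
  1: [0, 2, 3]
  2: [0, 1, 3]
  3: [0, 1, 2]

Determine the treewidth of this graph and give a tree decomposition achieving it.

Treewidth 3.
One such decomposition:
Bags: B1 = {0, 1, 2, 3}
Tree: (single bag)

With just one bag of size 4, the width is 4 − 1 = 3, so tw(G) ≤ 3. For the lower bound, the 4 vertices {0, 1, 2, 3} are pairwise adjacent, and any tree decomposition puts a clique entirely inside one bag — forcing width ≥ 3. The upper and lower bounds meet at 3, so that is the treewidth.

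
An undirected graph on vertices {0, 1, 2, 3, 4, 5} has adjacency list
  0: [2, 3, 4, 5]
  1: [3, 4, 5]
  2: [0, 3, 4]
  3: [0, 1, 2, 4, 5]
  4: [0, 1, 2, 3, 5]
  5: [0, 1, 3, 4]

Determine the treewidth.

A width-3 tree decomposition is:
Bags: B1 = {0, 2, 3, 4}  B2 = {0, 3, 4, 5}  B3 = {1, 3, 4, 5}
Tree: B1–B2, B2–B3
The largest bag has 4 vertices, giving width 3; this decomposition certifies tw(G) ≤ 3. Conversely, {0, 2, 3, 4} is a clique of size 4, and the vertices of any clique must share a bag in every tree decomposition; so some bag has ≥ 4 vertices and tw(G) ≥ 3. Combining the bounds, tw(G) = 3.

3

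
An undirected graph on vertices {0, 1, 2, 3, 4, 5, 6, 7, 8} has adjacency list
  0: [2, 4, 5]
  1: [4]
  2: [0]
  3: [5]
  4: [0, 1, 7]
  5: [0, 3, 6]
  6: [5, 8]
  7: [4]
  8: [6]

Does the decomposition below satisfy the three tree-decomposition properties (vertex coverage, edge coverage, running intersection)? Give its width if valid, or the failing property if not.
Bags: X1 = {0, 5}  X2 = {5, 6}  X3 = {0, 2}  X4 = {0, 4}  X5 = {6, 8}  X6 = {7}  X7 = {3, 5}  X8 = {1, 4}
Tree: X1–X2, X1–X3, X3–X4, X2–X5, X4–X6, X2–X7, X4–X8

No — edge (4,7) lies in no bag.

A tree decomposition must satisfy three properties: every vertex lies in some bag; for every edge, both endpoints lie together in some bag; and for every vertex, the bags containing it form a connected subtree. Here edge (4,7) lies in no bag, so the decomposition is invalid.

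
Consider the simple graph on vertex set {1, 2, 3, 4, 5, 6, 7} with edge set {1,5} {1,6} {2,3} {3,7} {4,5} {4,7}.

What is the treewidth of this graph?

1

A width-1 tree decomposition is:
Bags: B1 = {2, 3}  B2 = {3, 7}  B3 = {4, 7}  B4 = {4, 5}  B5 = {1, 5}  B6 = {1, 6}
Tree: B1–B2, B2–B3, B3–B4, B4–B5, B5–B6
The largest bag has 2 vertices, giving width 1; this decomposition certifies tw(G) ≤ 1. Since G has at least one edge (e.g. 2–3), it is not an edgeless graph, so tw(G) ≥ 1. Therefore the treewidth is 1.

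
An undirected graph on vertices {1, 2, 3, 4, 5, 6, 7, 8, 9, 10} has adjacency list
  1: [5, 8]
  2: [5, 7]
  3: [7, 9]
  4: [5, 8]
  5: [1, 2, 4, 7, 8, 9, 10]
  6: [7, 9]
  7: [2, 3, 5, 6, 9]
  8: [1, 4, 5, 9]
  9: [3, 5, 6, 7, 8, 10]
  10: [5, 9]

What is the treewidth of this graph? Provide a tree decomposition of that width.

Treewidth 2.
One optimal decomposition is:
Bags: B1 = {5, 7, 9}  B2 = {5, 8, 9}  B3 = {4, 5, 8}  B4 = {5, 9, 10}  B5 = {2, 5, 7}  B6 = {3, 7, 9}  B7 = {1, 5, 8}  B8 = {6, 7, 9}
Tree: B1–B2, B2–B3, B2–B4, B1–B5, B1–B6, B2–B7, B6–B8

The largest bag has 3 vertices, giving width 2; this decomposition certifies tw(G) ≤ 2. For the lower bound, the 3 vertices {3, 7, 9} are pairwise adjacent, and any tree decomposition puts a clique entirely inside one bag — forcing width ≥ 2. Hence tw(G) = 2 exactly.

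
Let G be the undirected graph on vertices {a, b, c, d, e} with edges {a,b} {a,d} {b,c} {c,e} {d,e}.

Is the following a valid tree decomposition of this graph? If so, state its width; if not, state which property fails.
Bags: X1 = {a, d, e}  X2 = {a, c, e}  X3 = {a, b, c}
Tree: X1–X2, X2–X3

Yes; width 2.

Checking the three conditions: (i) the bags cover all of {a, b, c, d, e}; (ii) for each edge, some bag contains both endpoints; (iii) the bags containing any fixed vertex form a subtree. All hold, so the decomposition is valid with width 3 − 1 = 2.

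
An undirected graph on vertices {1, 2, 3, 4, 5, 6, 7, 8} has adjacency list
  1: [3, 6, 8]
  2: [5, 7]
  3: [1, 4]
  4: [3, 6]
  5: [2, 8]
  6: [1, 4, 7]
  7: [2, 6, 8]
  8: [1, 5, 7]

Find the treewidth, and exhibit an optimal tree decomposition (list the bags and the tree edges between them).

Each bag holds 3 vertices, so the decomposition has width 2, which upper-bounds the treewidth. The edges 4–3–1–6–4 form a cycle, so G is not a tree and its treewidth is at least 2. Therefore the treewidth is 2.

Treewidth 2.
Bags: B1 = {3, 4, 6}  B2 = {1, 3, 6}  B3 = {1, 6, 7}  B4 = {1, 7, 8}  B5 = {2, 7, 8}  B6 = {2, 5, 8}
Tree: B1–B2, B2–B3, B3–B4, B4–B5, B5–B6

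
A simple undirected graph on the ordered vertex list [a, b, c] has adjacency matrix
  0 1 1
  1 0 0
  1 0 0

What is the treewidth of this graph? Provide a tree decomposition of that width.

Each bag holds 2 vertices, so the decomposition has width 1, which upper-bounds the treewidth. G has an edge, so its treewidth is at least 1. The upper and lower bounds meet at 1, so that is the treewidth.

Treewidth 1.
One such decomposition:
Bags: B1 = {a, b}  B2 = {a, c}
Tree: B1–B2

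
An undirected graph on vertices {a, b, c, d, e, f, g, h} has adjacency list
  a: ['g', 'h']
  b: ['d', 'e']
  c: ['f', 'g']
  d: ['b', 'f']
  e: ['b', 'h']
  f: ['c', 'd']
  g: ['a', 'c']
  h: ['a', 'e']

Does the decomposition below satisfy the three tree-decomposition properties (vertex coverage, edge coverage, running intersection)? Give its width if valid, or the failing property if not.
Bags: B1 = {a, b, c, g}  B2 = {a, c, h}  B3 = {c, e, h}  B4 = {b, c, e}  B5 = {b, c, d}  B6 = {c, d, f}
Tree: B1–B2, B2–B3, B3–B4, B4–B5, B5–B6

No — bags containing vertex b are not connected in the tree.

A tree decomposition must satisfy three properties: every vertex lies in some bag; for every edge, both endpoints lie together in some bag; and for every vertex, the bags containing it form a connected subtree. Here bags containing vertex b are not connected in the tree, so the decomposition is invalid.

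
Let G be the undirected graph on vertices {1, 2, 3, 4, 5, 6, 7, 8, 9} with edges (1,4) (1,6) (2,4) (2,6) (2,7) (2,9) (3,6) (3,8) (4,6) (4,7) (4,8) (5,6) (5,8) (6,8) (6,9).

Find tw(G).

A width-2 tree decomposition is:
Bags: B1 = {2, 6, 9}  B2 = {2, 4, 6}  B3 = {2, 4, 7}  B4 = {4, 6, 8}  B5 = {3, 6, 8}  B6 = {1, 4, 6}  B7 = {5, 6, 8}
Tree: B1–B2, B2–B3, B2–B4, B4–B5, B2–B6, B5–B7
Every bag has size at most 3, so the width is 3 − 1 = 2 and tw(G) ≤ 2. For the lower bound, the 3 vertices {2, 6, 9} are pairwise adjacent, and any tree decomposition puts a clique entirely inside one bag — forcing width ≥ 2. Hence tw(G) = 2 exactly.

2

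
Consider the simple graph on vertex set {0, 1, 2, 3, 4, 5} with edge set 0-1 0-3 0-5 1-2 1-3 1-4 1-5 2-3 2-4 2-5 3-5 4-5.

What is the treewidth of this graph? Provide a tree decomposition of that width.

Each bag holds 4 vertices, so the decomposition has width 3, which upper-bounds the treewidth. Conversely, {0, 1, 3, 5} is a clique of size 4, and the vertices of any clique must share a bag in every tree decomposition; so some bag has ≥ 4 vertices and tw(G) ≥ 3. Therefore the treewidth is 3.

Treewidth 3.
One optimal decomposition is:
Bags: B1 = {1, 2, 3, 5}  B2 = {1, 2, 4, 5}  B3 = {0, 1, 3, 5}
Tree: B1–B2, B1–B3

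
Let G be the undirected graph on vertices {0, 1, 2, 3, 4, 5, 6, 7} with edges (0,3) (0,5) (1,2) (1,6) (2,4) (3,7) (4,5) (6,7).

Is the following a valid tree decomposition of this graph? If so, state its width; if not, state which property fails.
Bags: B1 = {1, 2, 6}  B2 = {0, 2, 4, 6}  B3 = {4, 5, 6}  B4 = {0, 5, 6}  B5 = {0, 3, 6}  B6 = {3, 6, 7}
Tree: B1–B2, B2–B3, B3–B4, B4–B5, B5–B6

No — bags containing vertex 0 are not connected in the tree.

A tree decomposition must satisfy three properties: every vertex lies in some bag; for every edge, both endpoints lie together in some bag; and for every vertex, the bags containing it form a connected subtree. Here bags containing vertex 0 are not connected in the tree, so the decomposition is invalid.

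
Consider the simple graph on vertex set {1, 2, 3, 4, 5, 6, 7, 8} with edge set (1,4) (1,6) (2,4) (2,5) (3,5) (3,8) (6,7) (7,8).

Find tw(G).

2

A width-2 tree decomposition is:
Bags: B1 = {6, 7, 8}  B2 = {1, 6, 8}  B3 = {1, 4, 8}  B4 = {2, 4, 8}  B5 = {2, 5, 8}  B6 = {3, 5, 8}
Tree: B1–B2, B2–B3, B3–B4, B4–B5, B5–B6
The largest bag has 3 vertices, giving width 2; this decomposition certifies tw(G) ≤ 2. For the lower bound, G contains the cycle 8–7–6–1–4–2–5–3–8, so G is not a forest; only forests have treewidth ≤ 1, hence tw(G) ≥ 2. Combining the bounds, tw(G) = 2.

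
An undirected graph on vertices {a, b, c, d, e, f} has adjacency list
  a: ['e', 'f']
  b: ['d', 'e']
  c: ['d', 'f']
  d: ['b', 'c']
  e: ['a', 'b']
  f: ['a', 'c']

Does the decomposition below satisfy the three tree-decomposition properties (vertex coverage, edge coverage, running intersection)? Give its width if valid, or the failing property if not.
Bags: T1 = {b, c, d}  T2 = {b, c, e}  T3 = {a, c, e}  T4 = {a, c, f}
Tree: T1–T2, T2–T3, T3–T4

Every vertex of G appears in some bag (union = {a, b, c, d, e, f}); every edge is covered by a bag; and for each vertex v the set of bags containing v is connected in the bag tree. The decomposition is therefore valid. The largest bag has 3 vertices, so the width is 2.

Yes; width 2.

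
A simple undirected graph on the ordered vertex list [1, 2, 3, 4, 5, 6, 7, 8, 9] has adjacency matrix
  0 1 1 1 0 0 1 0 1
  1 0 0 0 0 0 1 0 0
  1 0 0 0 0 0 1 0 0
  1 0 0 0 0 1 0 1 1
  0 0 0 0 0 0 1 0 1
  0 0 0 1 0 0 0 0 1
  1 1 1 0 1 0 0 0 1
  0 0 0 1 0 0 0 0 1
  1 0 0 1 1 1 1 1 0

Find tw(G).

2

A width-2 tree decomposition is:
Bags: B1 = {1, 4, 9}  B2 = {4, 6, 9}  B3 = {1, 7, 9}  B4 = {4, 8, 9}  B5 = {1, 2, 7}  B6 = {5, 7, 9}  B7 = {1, 3, 7}
Tree: B1–B2, B1–B3, B2–B4, B3–B5, B3–B6, B3–B7
Every bag has size at most 3, so the width is 3 − 1 = 2 and tw(G) ≤ 2. Conversely, {4, 8, 9} is a clique of size 3, and the vertices of any clique must share a bag in every tree decomposition; so some bag has ≥ 3 vertices and tw(G) ≥ 2. Hence tw(G) = 2 exactly.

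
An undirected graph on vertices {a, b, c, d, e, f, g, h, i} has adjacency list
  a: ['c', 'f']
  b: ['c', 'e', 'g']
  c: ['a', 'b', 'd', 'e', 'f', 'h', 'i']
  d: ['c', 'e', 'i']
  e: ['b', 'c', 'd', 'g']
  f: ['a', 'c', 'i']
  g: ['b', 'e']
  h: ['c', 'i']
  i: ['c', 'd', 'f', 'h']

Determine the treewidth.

2

A width-2 tree decomposition is:
Bags: B1 = {c, d, e}  B2 = {c, d, i}  B3 = {c, h, i}  B4 = {c, f, i}  B5 = {a, c, f}  B6 = {b, c, e}  B7 = {b, e, g}
Tree: B1–B2, B2–B3, B2–B4, B4–B5, B1–B6, B6–B7
Every bag has size at most 3, so the width is 3 − 1 = 2 and tw(G) ≤ 2. Conversely, {b, e, g} is a clique of size 3, and the vertices of any clique must share a bag in every tree decomposition; so some bag has ≥ 3 vertices and tw(G) ≥ 2. Combining the bounds, tw(G) = 2.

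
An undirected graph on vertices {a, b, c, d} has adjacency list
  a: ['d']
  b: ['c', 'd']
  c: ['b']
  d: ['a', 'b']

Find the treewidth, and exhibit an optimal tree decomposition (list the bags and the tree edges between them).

The largest bag has 2 vertices, giving width 1; this decomposition certifies tw(G) ≤ 1. Any graph with an edge has treewidth ≥ 1, and G has the edge a–d. The upper and lower bounds meet at 1, so that is the treewidth.

Treewidth 1.
One such decomposition:
Bags: B1 = {a, d}  B2 = {b, d}  B3 = {b, c}
Tree: B1–B2, B2–B3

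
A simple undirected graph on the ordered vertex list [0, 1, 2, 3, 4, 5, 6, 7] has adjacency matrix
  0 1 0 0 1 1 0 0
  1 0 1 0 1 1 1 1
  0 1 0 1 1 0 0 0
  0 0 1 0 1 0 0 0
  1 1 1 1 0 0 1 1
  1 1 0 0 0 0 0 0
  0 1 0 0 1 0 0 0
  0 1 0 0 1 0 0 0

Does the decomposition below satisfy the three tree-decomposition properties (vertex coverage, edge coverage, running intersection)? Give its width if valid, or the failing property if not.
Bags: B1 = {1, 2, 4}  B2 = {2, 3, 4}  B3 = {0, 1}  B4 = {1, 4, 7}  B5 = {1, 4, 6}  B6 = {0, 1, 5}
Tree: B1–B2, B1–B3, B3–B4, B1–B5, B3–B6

No — edge (4,0) lies in no bag.

A tree decomposition must satisfy three properties: every vertex lies in some bag; for every edge, both endpoints lie together in some bag; and for every vertex, the bags containing it form a connected subtree. Here edge (4,0) lies in no bag, so the decomposition is invalid.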